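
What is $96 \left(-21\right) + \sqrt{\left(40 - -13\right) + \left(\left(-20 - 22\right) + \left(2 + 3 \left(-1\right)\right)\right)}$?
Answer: $-2016 + \sqrt{10} \approx -2012.8$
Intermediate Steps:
$96 \left(-21\right) + \sqrt{\left(40 - -13\right) + \left(\left(-20 - 22\right) + \left(2 + 3 \left(-1\right)\right)\right)} = -2016 + \sqrt{\left(40 + 13\right) + \left(-42 + \left(2 - 3\right)\right)} = -2016 + \sqrt{53 - 43} = -2016 + \sqrt{10}$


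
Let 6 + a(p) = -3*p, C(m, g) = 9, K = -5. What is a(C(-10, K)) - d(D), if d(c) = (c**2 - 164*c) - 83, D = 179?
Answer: -2635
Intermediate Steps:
d(c) = -83 + c**2 - 164*c
a(p) = -6 - 3*p
a(C(-10, K)) - d(D) = (-6 - 3*9) - (-83 + 179**2 - 164*179) = (-6 - 27) - (-83 + 32041 - 29356) = -33 - 1*2602 = -33 - 2602 = -2635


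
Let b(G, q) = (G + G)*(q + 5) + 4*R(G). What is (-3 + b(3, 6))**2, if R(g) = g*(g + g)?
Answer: 18225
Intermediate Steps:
R(g) = 2*g**2 (R(g) = g*(2*g) = 2*g**2)
b(G, q) = 8*G**2 + 2*G*(5 + q) (b(G, q) = (G + G)*(q + 5) + 4*(2*G**2) = (2*G)*(5 + q) + 8*G**2 = 2*G*(5 + q) + 8*G**2 = 8*G**2 + 2*G*(5 + q))
(-3 + b(3, 6))**2 = (-3 + 2*3*(5 + 6 + 4*3))**2 = (-3 + 2*3*(5 + 6 + 12))**2 = (-3 + 2*3*23)**2 = (-3 + 138)**2 = 135**2 = 18225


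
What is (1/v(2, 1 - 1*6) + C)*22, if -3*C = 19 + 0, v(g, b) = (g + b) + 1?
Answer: -451/3 ≈ -150.33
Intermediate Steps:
v(g, b) = 1 + b + g (v(g, b) = (b + g) + 1 = 1 + b + g)
C = -19/3 (C = -(19 + 0)/3 = -⅓*19 = -19/3 ≈ -6.3333)
(1/v(2, 1 - 1*6) + C)*22 = (1/(1 + (1 - 1*6) + 2) - 19/3)*22 = (1/(1 + (1 - 6) + 2) - 19/3)*22 = (1/(1 - 5 + 2) - 19/3)*22 = (1/(-2) - 19/3)*22 = (-½ - 19/3)*22 = -41/6*22 = -451/3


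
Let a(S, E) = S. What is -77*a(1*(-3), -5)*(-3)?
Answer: -693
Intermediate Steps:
-77*a(1*(-3), -5)*(-3) = -77*1*(-3)*(-3) = -(-231)*(-3) = -77*9 = -693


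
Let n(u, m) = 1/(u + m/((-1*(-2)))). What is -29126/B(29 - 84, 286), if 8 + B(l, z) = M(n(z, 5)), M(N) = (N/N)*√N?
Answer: 67222808/18463 + 14563*√1154/18463 ≈ 3667.7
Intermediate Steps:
n(u, m) = 1/(u + m/2)
M(N) = √N (M(N) = 1*√N = √N)
B(l, z) = -8 + √2*√(1/(5 + 2*z)) (B(l, z) = -8 + √(2/(5 + 2*z)) = -8 + √2*√(1/(5 + 2*z)))
-29126/B(29 - 84, 286) = -29126/(-8 + √2*√(1/(5 + 2*286))) = -29126/(-8 + √2*√(1/(5 + 572))) = -29126/(-8 + √2*√(1/577)) = -29126/(-8 + √2*(√577/577)) = -29126/(-8 + √1154/577)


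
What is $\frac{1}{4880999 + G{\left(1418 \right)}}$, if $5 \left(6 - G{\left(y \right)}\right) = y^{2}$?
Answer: $\frac{5}{22394301} \approx 2.2327 \cdot 10^{-7}$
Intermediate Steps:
$G{\left(y \right)} = 6 - \frac{y^{2}}{5}$
$\frac{1}{4880999 + G{\left(1418 \right)}} = \frac{1}{4880999 + \left(6 - \frac{1418^{2}}{5}\right)} = \frac{1}{4880999 + \left(6 - \frac{2010724}{5}\right)} = \frac{1}{4880999 - \frac{2010694}{5}} = \frac{1}{\frac{22394301}{5}} = \frac{5}{22394301}$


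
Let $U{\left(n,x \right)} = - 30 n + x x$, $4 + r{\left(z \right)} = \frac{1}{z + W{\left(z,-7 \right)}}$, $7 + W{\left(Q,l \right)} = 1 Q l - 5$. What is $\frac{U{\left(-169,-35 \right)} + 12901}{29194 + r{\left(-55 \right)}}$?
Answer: $\frac{6104328}{9282421} \approx 0.65762$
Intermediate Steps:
$W{\left(Q,l \right)} = -12 + Q l$ ($W{\left(Q,l \right)} = -7 + \left(1 Q l - 5\right) = -7 + \left(Q l - 5\right) = -7 + \left(-5 + Q l\right) = -12 + Q l$)
$r{\left(z \right)} = -4 + \frac{1}{-12 - 6 z}$ ($r{\left(z \right)} = -4 + \frac{1}{z + \left(-12 + z \left(-7\right)\right)} = -4 + \frac{1}{z - \left(12 + 7 z\right)} = -4 + \frac{1}{-12 - 6 z}$)
$U{\left(n,x \right)} = x^{2} - 30 n$ ($U{\left(n,x \right)} = - 30 n + x^{2} = x^{2} - 30 n$)
$\frac{U{\left(-169,-35 \right)} + 12901}{29194 + r{\left(-55 \right)}} = \frac{\left(\left(-35\right)^{2} - -5070\right) + 12901}{29194 + \frac{49 + 24 \left(-55\right)}{6 \left(-2 - -55\right)}} = \frac{\left(1225 + 5070\right) + 12901}{29194 + \frac{49 - 1320}{6 \left(-2 + 55\right)}} = \frac{6295 + 12901}{29194 + \frac{1}{6} \cdot \frac{1}{53} \left(-1271\right)} = \frac{19196}{29194 + \frac{1}{6} \cdot \frac{1}{53} \left(-1271\right)} = \frac{19196}{29194 - \frac{1271}{318}} = \frac{19196}{\frac{9282421}{318}} = 19196 \cdot \frac{318}{9282421} = \frac{6104328}{9282421}$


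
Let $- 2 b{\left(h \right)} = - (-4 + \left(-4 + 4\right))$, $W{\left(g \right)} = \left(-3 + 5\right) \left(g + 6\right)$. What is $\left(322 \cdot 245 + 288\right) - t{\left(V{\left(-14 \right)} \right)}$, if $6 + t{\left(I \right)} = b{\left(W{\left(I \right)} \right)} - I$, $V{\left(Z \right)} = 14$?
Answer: $79200$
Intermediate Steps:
$W{\left(g \right)} = 12 + 2 g$ ($W{\left(g \right)} = 2 \left(6 + g\right) = 12 + 2 g$)
$b{\left(h \right)} = -2$ ($b{\left(h \right)} = - \frac{\left(-1\right) \left(-4 + \left(-4 + 4\right)\right)}{2} = - \frac{\left(-1\right) \left(-4 + 0\right)}{2} = - \frac{\left(-1\right) \left(-4\right)}{2} = \left(- \frac{1}{2}\right) 4 = -2$)
$t{\left(I \right)} = -8 - I$ ($t{\left(I \right)} = -6 - \left(2 + I\right) = -8 - I$)
$\left(322 \cdot 245 + 288\right) - t{\left(V{\left(-14 \right)} \right)} = \left(322 \cdot 245 + 288\right) - \left(-8 - 14\right) = \left(78890 + 288\right) - \left(-8 - 14\right) = 79178 - -22 = 79178 + 22 = 79200$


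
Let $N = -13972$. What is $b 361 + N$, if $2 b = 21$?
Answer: $- \frac{20363}{2} \approx -10182.0$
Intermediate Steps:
$b = \frac{21}{2}$ ($b = \frac{1}{2} \cdot 21 = \frac{21}{2} \approx 10.5$)
$b 361 + N = \frac{21}{2} \cdot 361 - 13972 = \frac{7581}{2} - 13972 = - \frac{20363}{2}$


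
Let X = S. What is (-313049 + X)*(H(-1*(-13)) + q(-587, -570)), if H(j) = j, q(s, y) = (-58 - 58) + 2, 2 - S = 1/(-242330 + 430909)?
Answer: 5962443111614/188579 ≈ 3.1618e+7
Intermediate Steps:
S = 377157/188579 (S = 2 - 1/(-242330 + 430909) = 2 - 1/188579 = 377157/188579 ≈ 2.0000)
X = 377157/188579 ≈ 2.0000
q(s, y) = -114 (q(s, y) = -116 + 2 = -114)
(-313049 + X)*(H(-1*(-13)) + q(-587, -570)) = (-313049 + 377157/188579)*(-1*(-13) - 114) = -59034090214*(13 - 114)/188579 = -59034090214/188579*(-101) = 5962443111614/188579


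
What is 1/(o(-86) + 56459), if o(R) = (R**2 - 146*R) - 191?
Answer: 1/76220 ≈ 1.3120e-5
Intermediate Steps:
o(R) = -191 + R**2 - 146*R
1/(o(-86) + 56459) = 1/((-191 + (-86)**2 - 146*(-86)) + 56459) = 1/((-191 + 7396 + 12556) + 56459) = 1/(19761 + 56459) = 1/76220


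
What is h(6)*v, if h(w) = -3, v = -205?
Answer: 615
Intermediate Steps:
h(6)*v = -3*(-205) = 615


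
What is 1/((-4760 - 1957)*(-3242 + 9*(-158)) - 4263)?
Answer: 1/31323825 ≈ 3.1925e-8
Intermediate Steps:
1/((-4760 - 1957)*(-3242 + 9*(-158)) - 4263) = 1/(-6717*(-3242 - 1422) - 4263) = 1/(-6717*(-4664) - 4263) = 1/(31328088 - 4263) = 1/31323825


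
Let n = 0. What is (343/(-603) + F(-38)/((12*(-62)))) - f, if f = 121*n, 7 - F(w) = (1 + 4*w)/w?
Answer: -3255547/5682672 ≈ -0.57289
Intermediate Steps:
F(w) = 7 - (1 + 4*w)/w
f = 0 (f = 121*0 = 0)
(343/(-603) + F(-38)/((12*(-62)))) - f = (343/(-603) + (3 - 1/(-38))/((12*(-62)))) - 1*0 = (343*(-1/603) + (3 - 1*(-1/38))/(-744)) + 0 = (-343/603 + (3 + 1/38)*(-1/744)) + 0 = (-343/603 + (115/38)*(-1/744)) + 0 = (-343/603 - 115/28272) + 0 = -3255547/5682672 + 0 = -3255547/5682672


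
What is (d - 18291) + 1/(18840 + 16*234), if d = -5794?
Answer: -543935639/22584 ≈ -24085.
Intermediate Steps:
(d - 18291) + 1/(18840 + 16*234) = (-5794 - 18291) + 1/(18840 + 16*234) = -24085 + 1/(18840 + 3744) = -24085 + 1/22584 = -543935639/22584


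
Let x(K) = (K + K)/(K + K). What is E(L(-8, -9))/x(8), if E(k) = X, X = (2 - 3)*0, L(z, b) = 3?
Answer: 0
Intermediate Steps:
X = 0 (X = -1*0 = 0)
E(k) = 0
x(K) = 1 (x(K) = (2*K)/((2*K)) = (2*K)*(1/(2*K)) = 1)
E(L(-8, -9))/x(8) = 0/1 = 0*1 = 0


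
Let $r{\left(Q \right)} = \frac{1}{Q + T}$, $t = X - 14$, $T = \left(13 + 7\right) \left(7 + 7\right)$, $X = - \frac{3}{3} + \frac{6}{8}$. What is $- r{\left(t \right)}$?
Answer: $- \frac{4}{1063} \approx -0.0037629$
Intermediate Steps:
$X = - \frac{1}{4}$ ($X = \left(-3\right) \frac{1}{3} + 6 \cdot \frac{1}{8} = -1 + \frac{3}{4} = - \frac{1}{4} \approx -0.25$)
$T = 280$ ($T = 20 \cdot 14 = 280$)
$t = - \frac{57}{4}$ ($t = - \frac{1}{4} - 14 = - \frac{57}{4} \approx -14.25$)
$r{\left(Q \right)} = \frac{1}{280 + Q}$ ($r{\left(Q \right)} = \frac{1}{Q + 280} = \frac{1}{280 + Q}$)
$- r{\left(t \right)} = - \frac{1}{280 - \frac{57}{4}} = - \frac{1}{\frac{1063}{4}} = \left(-1\right) \frac{4}{1063} = - \frac{4}{1063}$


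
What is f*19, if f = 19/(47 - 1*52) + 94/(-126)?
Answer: -27208/315 ≈ -86.375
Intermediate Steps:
f = -1432/315 (f = 19/(47 - 52) + 94*(-1/126) = 19/(-5) - 47/63 = 19*(-⅕) - 47/63 = -19/5 - 47/63 = -1432/315 ≈ -4.5460)
f*19 = -1432/315*19 = -27208/315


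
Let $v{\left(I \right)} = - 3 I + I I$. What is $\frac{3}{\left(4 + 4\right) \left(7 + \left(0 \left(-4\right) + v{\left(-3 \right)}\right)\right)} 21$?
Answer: $\frac{63}{200} \approx 0.315$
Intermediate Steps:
$v{\left(I \right)} = I^{2} - 3 I$ ($v{\left(I \right)} = - 3 I + I^{2} = I^{2} - 3 I$)
$\frac{3}{\left(4 + 4\right) \left(7 + \left(0 \left(-4\right) + v{\left(-3 \right)}\right)\right)} 21 = \frac{3}{\left(4 + 4\right) \left(7 + \left(0 \left(-4\right) - 3 \left(-3 - 3\right)\right)\right)} 21 = \frac{3}{8 \left(7 + \left(0 - -18\right)\right)} 21 = \frac{3}{8 \left(7 + \left(0 + 18\right)\right)} 21 = \frac{3}{8 \left(7 + 18\right)} 21 = \frac{3}{8 \cdot 25} \cdot 21 = \frac{3}{200} \cdot 21 = \frac{63}{200}$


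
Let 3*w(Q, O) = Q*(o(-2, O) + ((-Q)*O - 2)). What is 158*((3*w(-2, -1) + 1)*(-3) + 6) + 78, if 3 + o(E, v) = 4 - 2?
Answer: -4188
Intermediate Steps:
o(E, v) = -1 (o(E, v) = -3 + (4 - 2) = -3 + 2 = -1)
w(Q, O) = Q*(-3 - O*Q)/3 (w(Q, O) = (Q*(-1 + ((-Q)*O - 2)))/3 = (Q*(-1 + (-O*Q - 2)))/3 = (Q*(-1 + (-2 - O*Q)))/3 = (Q*(-3 - O*Q))/3 = Q*(-3 - O*Q)/3)
158*((3*w(-2, -1) + 1)*(-3) + 6) + 78 = 158*((3*(-⅓*(-2)*(3 - 1*(-2))) + 1)*(-3) + 6) + 78 = 158*((3*(-⅓*(-2)*(3 + 2)) + 1)*(-3) + 6) + 78 = 158*((3*(-⅓*(-2)*5) + 1)*(-3) + 6) + 78 = 158*((3*(10/3) + 1)*(-3) + 6) + 78 = 158*((10 + 1)*(-3) + 6) + 78 = 158*(11*(-3) + 6) + 78 = 158*(-33 + 6) + 78 = 158*(-27) + 78 = -4266 + 78 = -4188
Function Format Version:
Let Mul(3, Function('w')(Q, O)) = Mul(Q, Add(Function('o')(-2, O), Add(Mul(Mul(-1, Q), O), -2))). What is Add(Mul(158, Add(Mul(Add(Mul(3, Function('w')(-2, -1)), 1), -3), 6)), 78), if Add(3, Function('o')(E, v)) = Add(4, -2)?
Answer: -4188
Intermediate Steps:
Function('o')(E, v) = -1 (Function('o')(E, v) = Add(-3, Add(4, -2)) = Add(-3, 2) = -1)
Function('w')(Q, O) = Mul(Rational(1, 3), Q, Add(-3, Mul(-1, O, Q))) (Function('w')(Q, O) = Mul(Rational(1, 3), Mul(Q, Add(-1, Add(Mul(Mul(-1, Q), O), -2)))) = Mul(Rational(1, 3), Mul(Q, Add(-1, Add(Mul(-1, O, Q), -2)))) = Mul(Rational(1, 3), Mul(Q, Add(-1, Add(-2, Mul(-1, O, Q))))) = Mul(Rational(1, 3), Mul(Q, Add(-3, Mul(-1, O, Q)))) = Mul(Rational(1, 3), Q, Add(-3, Mul(-1, O, Q))))
Add(Mul(158, Add(Mul(Add(Mul(3, Function('w')(-2, -1)), 1), -3), 6)), 78) = Add(Mul(158, Add(Mul(Add(Mul(3, Mul(Rational(-1, 3), -2, Add(3, Mul(-1, -2)))), 1), -3), 6)), 78) = Add(Mul(158, Add(Mul(Add(Mul(3, Mul(Rational(-1, 3), -2, Add(3, 2))), 1), -3), 6)), 78) = Add(Mul(158, Add(Mul(Add(Mul(3, Mul(Rational(-1, 3), -2, 5)), 1), -3), 6)), 78) = Add(Mul(158, Add(Mul(Add(Mul(3, Rational(10, 3)), 1), -3), 6)), 78) = Add(Mul(158, Add(Mul(Add(10, 1), -3), 6)), 78) = Add(Mul(158, Add(Mul(11, -3), 6)), 78) = Add(Mul(158, Add(-33, 6)), 78) = Add(Mul(158, -27), 78) = Add(-4266, 78) = -4188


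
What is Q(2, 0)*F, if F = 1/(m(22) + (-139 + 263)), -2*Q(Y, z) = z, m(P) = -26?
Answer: 0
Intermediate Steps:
Q(Y, z) = -z/2
F = 1/98 (F = 1/(-26 + (-139 + 263)) = 1/(-26 + 124) = 1/98 ≈ 0.010204)
Q(2, 0)*F = -½*0*(1/98) = 0*(1/98) = 0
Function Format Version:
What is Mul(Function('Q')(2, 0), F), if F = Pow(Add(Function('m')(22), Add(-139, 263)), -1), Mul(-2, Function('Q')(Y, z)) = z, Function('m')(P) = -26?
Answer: 0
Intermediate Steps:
Function('Q')(Y, z) = Mul(Rational(-1, 2), z)
F = Rational(1, 98) (F = Pow(Add(-26, Add(-139, 263)), -1) = Pow(Add(-26, 124), -1) = Pow(98, -1) = Rational(1, 98) ≈ 0.010204)
Mul(Function('Q')(2, 0), F) = Mul(Mul(Rational(-1, 2), 0), Rational(1, 98)) = Mul(0, Rational(1, 98)) = 0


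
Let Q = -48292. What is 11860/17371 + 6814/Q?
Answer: 227188563/419440166 ≈ 0.54165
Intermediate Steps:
11860/17371 + 6814/Q = 11860/17371 + 6814/(-48292) = 11860*(1/17371) + 6814*(-1/48292) = 11860/17371 - 3407/24146 = 227188563/419440166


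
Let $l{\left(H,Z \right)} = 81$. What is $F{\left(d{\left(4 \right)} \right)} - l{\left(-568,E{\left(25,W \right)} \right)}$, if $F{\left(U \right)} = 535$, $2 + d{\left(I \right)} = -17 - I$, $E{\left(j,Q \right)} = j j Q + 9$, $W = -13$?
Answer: $454$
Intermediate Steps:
$E{\left(j,Q \right)} = 9 + Q j^{2}$ ($E{\left(j,Q \right)} = j^{2} Q + 9 = Q j^{2} + 9 = 9 + Q j^{2}$)
$d{\left(I \right)} = -19 - I$ ($d{\left(I \right)} = -2 - \left(17 + I\right) = -19 - I$)
$F{\left(d{\left(4 \right)} \right)} - l{\left(-568,E{\left(25,W \right)} \right)} = 535 - 81 = 454$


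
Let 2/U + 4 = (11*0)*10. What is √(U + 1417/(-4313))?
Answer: I*√61650022/8626 ≈ 0.91024*I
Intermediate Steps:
U = -½ (U = 2/(-4 + (11*0)*10) = 2/(-4 + 0*10) = 2/(-4 + 0) = 2/(-4) = 2*(-¼) = -½ ≈ -0.50000)
√(U + 1417/(-4313)) = √(-½ + 1417/(-4313)) = √(-½ + 1417*(-1/4313)) = √(-½ - 1417/4313) = √(-7147/8626) = I*√61650022/8626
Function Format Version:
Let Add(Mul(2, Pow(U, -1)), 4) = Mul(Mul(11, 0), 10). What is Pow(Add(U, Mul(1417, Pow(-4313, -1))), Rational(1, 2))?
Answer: Mul(Rational(1, 8626), I, Pow(61650022, Rational(1, 2))) ≈ Mul(0.91024, I)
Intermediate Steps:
U = Rational(-1, 2) (U = Mul(2, Pow(Add(-4, Mul(Mul(11, 0), 10)), -1)) = Mul(2, Pow(Add(-4, Mul(0, 10)), -1)) = Mul(2, Pow(Add(-4, 0), -1)) = Mul(2, Pow(-4, -1)) = Mul(2, Rational(-1, 4)) = Rational(-1, 2) ≈ -0.50000)
Pow(Add(U, Mul(1417, Pow(-4313, -1))), Rational(1, 2)) = Pow(Add(Rational(-1, 2), Mul(1417, Pow(-4313, -1))), Rational(1, 2)) = Pow(Add(Rational(-1, 2), Mul(1417, Rational(-1, 4313))), Rational(1, 2)) = Pow(Add(Rational(-1, 2), Rational(-1417, 4313)), Rational(1, 2)) = Pow(Rational(-7147, 8626), Rational(1, 2)) = Mul(Rational(1, 8626), I, Pow(61650022, Rational(1, 2)))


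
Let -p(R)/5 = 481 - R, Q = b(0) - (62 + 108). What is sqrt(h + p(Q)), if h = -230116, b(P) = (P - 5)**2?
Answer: I*sqrt(233246) ≈ 482.96*I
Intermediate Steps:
b(P) = (-5 + P)**2
Q = -145 (Q = (-5 + 0)**2 - (62 + 108) = (-5)**2 - 1*170 = 25 - 170 = -145)
p(R) = -2405 + 5*R (p(R) = -5*(481 - R) = -2405 + 5*R)
sqrt(h + p(Q)) = sqrt(-230116 + (-2405 + 5*(-145))) = sqrt(-230116 + (-2405 - 725)) = sqrt(-230116 - 3130) = sqrt(-233246) = I*sqrt(233246)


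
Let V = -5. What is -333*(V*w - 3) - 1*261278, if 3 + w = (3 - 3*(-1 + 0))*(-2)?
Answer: -285254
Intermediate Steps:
w = -15 (w = -3 + (3 - 3*(-1 + 0))*(-2) = -3 + (3 - 3*(-1))*(-2) = -3 + (3 + 3)*(-2) = -3 + 6*(-2) = -3 - 12 = -15)
-333*(V*w - 3) - 1*261278 = -333*(-5*(-15) - 3) - 1*261278 = -333*(75 - 3) - 261278 = -333*72 - 261278 = -23976 - 261278 = -285254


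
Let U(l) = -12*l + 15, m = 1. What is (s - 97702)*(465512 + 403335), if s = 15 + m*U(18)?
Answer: -85049695136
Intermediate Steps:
U(l) = 15 - 12*l
s = -186 (s = 15 + 1*(15 - 12*18) = 15 + 1*(15 - 216) = 15 + 1*(-201) = 15 - 201 = -186)
(s - 97702)*(465512 + 403335) = (-186 - 97702)*(465512 + 403335) = -97888*868847 = -85049695136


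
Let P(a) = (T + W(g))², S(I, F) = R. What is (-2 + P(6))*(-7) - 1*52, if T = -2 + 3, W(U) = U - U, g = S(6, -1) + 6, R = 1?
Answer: -45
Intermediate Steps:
S(I, F) = 1
g = 7 (g = 1 + 6 = 7)
W(U) = 0
T = 1
P(a) = 1 (P(a) = (1 + 0)² = 1² = 1)
(-2 + P(6))*(-7) - 1*52 = (-2 + 1)*(-7) - 1*52 = -1*(-7) - 52 = 7 - 52 = -45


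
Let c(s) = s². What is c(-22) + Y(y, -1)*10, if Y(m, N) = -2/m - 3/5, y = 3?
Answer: 1414/3 ≈ 471.33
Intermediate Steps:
Y(m, N) = -⅗ - 2/m (Y(m, N) = -2/m - 3*⅕ = -2/m - ⅗ = -⅗ - 2/m)
c(-22) + Y(y, -1)*10 = (-22)² + (-⅗ - 2/3)*10 = 484 + (-⅗ - 2*⅓)*10 = 484 + (-⅗ - ⅔)*10 = 484 - 19/15*10 = 484 - 38/3 = 1414/3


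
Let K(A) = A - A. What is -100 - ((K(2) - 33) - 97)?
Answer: 30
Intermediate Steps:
K(A) = 0
-100 - ((K(2) - 33) - 97) = -100 - ((0 - 33) - 97) = -100 - (-33 - 97) = -100 - 1*(-130) = -100 + 130 = 30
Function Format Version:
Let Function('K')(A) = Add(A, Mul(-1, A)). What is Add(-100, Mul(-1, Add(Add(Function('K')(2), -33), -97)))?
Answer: 30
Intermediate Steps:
Function('K')(A) = 0
Add(-100, Mul(-1, Add(Add(Function('K')(2), -33), -97))) = Add(-100, Mul(-1, Add(Add(0, -33), -97))) = Add(-100, Mul(-1, Add(-33, -97))) = Add(-100, Mul(-1, -130)) = Add(-100, 130) = 30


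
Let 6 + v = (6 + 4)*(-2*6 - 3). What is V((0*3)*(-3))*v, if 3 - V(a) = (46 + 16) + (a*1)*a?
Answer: 9204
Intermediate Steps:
V(a) = -59 - a² (V(a) = 3 - ((46 + 16) + (a*1)*a) = 3 - (62 + a*a) = 3 - (62 + a²) = 3 + (-62 - a²) = -59 - a²)
v = -156 (v = -6 + (6 + 4)*(-2*6 - 3) = -6 + 10*(-12 - 3) = -6 + 10*(-15) = -6 - 150 = -156)
V((0*3)*(-3))*v = (-59 - ((0*3)*(-3))²)*(-156) = (-59 - (0*(-3))²)*(-156) = (-59 - 1*0²)*(-156) = (-59 - 1*0)*(-156) = (-59 + 0)*(-156) = -59*(-156) = 9204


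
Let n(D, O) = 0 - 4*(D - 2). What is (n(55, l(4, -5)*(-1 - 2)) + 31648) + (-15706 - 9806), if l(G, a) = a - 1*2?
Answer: 5924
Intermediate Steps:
l(G, a) = -2 + a (l(G, a) = a - 2 = -2 + a)
n(D, O) = 8 - 4*D (n(D, O) = 0 - 4*(-2 + D) = 0 + (8 - 4*D) = 8 - 4*D)
(n(55, l(4, -5)*(-1 - 2)) + 31648) + (-15706 - 9806) = ((8 - 4*55) + 31648) + (-15706 - 9806) = ((8 - 220) + 31648) - 25512 = (-212 + 31648) - 25512 = 31436 - 25512 = 5924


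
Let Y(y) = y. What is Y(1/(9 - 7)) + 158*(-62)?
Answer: -19591/2 ≈ -9795.5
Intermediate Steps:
Y(1/(9 - 7)) + 158*(-62) = 1/(9 - 7) + 158*(-62) = 1/2 - 9796 = ½ - 9796 = -19591/2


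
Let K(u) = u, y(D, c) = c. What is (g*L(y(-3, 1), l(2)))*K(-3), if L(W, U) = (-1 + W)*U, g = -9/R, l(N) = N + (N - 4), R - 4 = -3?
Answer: 0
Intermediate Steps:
R = 1 (R = 4 - 3 = 1)
l(N) = -4 + 2*N (l(N) = N + (-4 + N) = -4 + 2*N)
g = -9 (g = -9/1 = -9*1 = -9)
L(W, U) = U*(-1 + W)
(g*L(y(-3, 1), l(2)))*K(-3) = -9*(-4 + 2*2)*(-1 + 1)*(-3) = -9*(-4 + 4)*0*(-3) = -0*0*(-3) = -9*0*(-3) = 0*(-3) = 0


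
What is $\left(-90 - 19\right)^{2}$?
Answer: $11881$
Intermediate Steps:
$\left(-90 - 19\right)^{2} = \left(-109\right)^{2} = 11881$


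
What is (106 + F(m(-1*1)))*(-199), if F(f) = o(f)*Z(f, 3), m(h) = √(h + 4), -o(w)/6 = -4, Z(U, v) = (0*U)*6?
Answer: -21094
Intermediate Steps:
Z(U, v) = 0 (Z(U, v) = 0*6 = 0)
o(w) = 24 (o(w) = -6*(-4) = 24)
m(h) = √(4 + h)
F(f) = 0 (F(f) = 24*0 = 0)
(106 + F(m(-1*1)))*(-199) = (106 + 0)*(-199) = 106*(-199) = -21094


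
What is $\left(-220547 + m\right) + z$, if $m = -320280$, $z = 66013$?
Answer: $-474814$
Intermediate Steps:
$\left(-220547 + m\right) + z = \left(-220547 - 320280\right) + 66013 = -540827 + 66013 = -474814$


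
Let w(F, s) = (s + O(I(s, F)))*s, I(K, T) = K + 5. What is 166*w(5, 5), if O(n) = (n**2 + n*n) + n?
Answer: 178450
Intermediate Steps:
I(K, T) = 5 + K
O(n) = n + 2*n**2 (O(n) = (n**2 + n**2) + n = 2*n**2 + n = n + 2*n**2)
w(F, s) = s*(s + (5 + s)*(11 + 2*s)) (w(F, s) = (s + (5 + s)*(1 + 2*(5 + s)))*s = (s + (5 + s)*(1 + (10 + 2*s)))*s = (s + (5 + s)*(11 + 2*s))*s = s*(s + (5 + s)*(11 + 2*s)))
166*w(5, 5) = 166*(5*(5 + (5 + 5)*(11 + 2*5))) = 166*(5*(5 + 10*(11 + 10))) = 166*(5*(5 + 10*21)) = 166*(5*(5 + 210)) = 166*(5*215) = 166*1075 = 178450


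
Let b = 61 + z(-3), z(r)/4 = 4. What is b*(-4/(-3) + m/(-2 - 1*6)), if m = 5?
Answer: 1309/24 ≈ 54.542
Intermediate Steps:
z(r) = 16 (z(r) = 4*4 = 16)
b = 77 (b = 61 + 16 = 77)
b*(-4/(-3) + m/(-2 - 1*6)) = 77*(-4/(-3) + 5/(-2 - 1*6)) = 77*(-4*(-⅓) + 5/(-2 - 6)) = 77*(4/3 + 5/(-8)) = 77*(4/3 + 5*(-⅛)) = 77*(4/3 - 5/8) = 77*(17/24) = 1309/24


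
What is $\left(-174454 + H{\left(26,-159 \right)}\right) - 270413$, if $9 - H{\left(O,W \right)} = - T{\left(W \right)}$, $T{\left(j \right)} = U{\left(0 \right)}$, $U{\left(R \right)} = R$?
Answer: $-444858$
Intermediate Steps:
$T{\left(j \right)} = 0$
$H{\left(O,W \right)} = 9$ ($H{\left(O,W \right)} = 9 - \left(-1\right) 0 = 9 - 0 = 9 + 0 = 9$)
$\left(-174454 + H{\left(26,-159 \right)}\right) - 270413 = \left(-174454 + 9\right) - 270413 = -174445 - 270413 = -444858$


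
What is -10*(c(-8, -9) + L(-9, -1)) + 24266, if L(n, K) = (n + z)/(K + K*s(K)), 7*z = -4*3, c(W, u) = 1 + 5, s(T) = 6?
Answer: 1185344/49 ≈ 24191.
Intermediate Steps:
c(W, u) = 6
z = -12/7 (z = (-4*3)/7 = (⅐)*(-12) = -12/7 ≈ -1.7143)
L(n, K) = (-12/7 + n)/(7*K) (L(n, K) = (n - 12/7)/(K + K*6) = (-12/7 + n)/(K + 6*K) = (-12/7 + n)/((7*K)) = (-12/7 + n)*(1/(7*K)) = (-12/7 + n)/(7*K))
-10*(c(-8, -9) + L(-9, -1)) + 24266 = -10*(6 + (1/49)*(-12 + 7*(-9))/(-1)) + 24266 = -10*(6 + (1/49)*(-1)*(-12 - 63)) + 24266 = -10*(6 + (1/49)*(-1)*(-75)) + 24266 = -10*(6 + 75/49) + 24266 = -10*369/49 + 24266 = -3690/49 + 24266 = 1185344/49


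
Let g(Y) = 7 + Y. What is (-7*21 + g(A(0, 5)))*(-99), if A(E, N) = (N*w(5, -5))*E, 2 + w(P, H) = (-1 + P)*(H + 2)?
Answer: 13860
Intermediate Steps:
w(P, H) = -2 + (-1 + P)*(2 + H) (w(P, H) = -2 + (-1 + P)*(H + 2) = -2 + (-1 + P)*(2 + H))
A(E, N) = -14*E*N (A(E, N) = (N*(-4 - 1*(-5) + 2*5 - 5*5))*E = (N*(-4 + 5 + 10 - 25))*E = (N*(-14))*E = (-14*N)*E = -14*E*N)
(-7*21 + g(A(0, 5)))*(-99) = (-7*21 + (7 - 14*0*5))*(-99) = (-147 + (7 + 0))*(-99) = (-147 + 7)*(-99) = -140*(-99) = 13860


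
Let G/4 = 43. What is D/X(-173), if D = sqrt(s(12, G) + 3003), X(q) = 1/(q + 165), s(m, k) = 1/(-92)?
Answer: -20*sqrt(254173)/23 ≈ -438.40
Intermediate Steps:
G = 172 (G = 4*43 = 172)
s(m, k) = -1/92
X(q) = 1/(165 + q)
D = 5*sqrt(254173)/46 (D = sqrt(-1/92 + 3003) = sqrt(276275/92) = 5*sqrt(254173)/46 ≈ 54.800)
D/X(-173) = (5*sqrt(254173)/46)/(1/(165 - 173)) = (5*sqrt(254173)/46)/(1/(-8)) = (5*sqrt(254173)/46)/(-1/8) = (5*sqrt(254173)/46)*(-8) = -20*sqrt(254173)/23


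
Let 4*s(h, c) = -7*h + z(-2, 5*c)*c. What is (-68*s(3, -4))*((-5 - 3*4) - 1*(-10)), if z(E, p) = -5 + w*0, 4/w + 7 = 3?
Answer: -119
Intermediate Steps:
w = -1 (w = 4/(-7 + 3) = 4/(-4) = 4*(-¼) = -1)
z(E, p) = -5 (z(E, p) = -5 - 1*0 = -5 + 0 = -5)
s(h, c) = -7*h/4 - 5*c/4 (s(h, c) = (-7*h - 5*c)/4 = -7*h/4 - 5*c/4)
(-68*s(3, -4))*((-5 - 3*4) - 1*(-10)) = (-68*(-7/4*3 - 5/4*(-4)))*((-5 - 3*4) - 1*(-10)) = (-68*(-21/4 + 5))*((-5 - 12) + 10) = (-68*(-¼))*(-17 + 10) = 17*(-7) = -119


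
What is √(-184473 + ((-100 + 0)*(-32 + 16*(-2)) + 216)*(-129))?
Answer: I*√1037937 ≈ 1018.8*I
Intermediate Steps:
√(-184473 + ((-100 + 0)*(-32 + 16*(-2)) + 216)*(-129)) = √(-184473 + (-100*(-32 - 32) + 216)*(-129)) = √(-184473 + (-100*(-64) + 216)*(-129)) = √(-184473 + (6400 + 216)*(-129)) = √(-184473 + 6616*(-129)) = √(-184473 - 853464) = √(-1037937) = I*√1037937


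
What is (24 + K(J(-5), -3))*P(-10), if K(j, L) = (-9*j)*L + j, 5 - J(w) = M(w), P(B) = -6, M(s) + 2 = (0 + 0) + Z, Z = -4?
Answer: -1992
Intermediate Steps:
M(s) = -6 (M(s) = -2 + ((0 + 0) - 4) = -2 + (0 - 4) = -2 - 4 = -6)
J(w) = 11 (J(w) = 5 - 1*(-6) = 5 + 6 = 11)
K(j, L) = j - 9*L*j (K(j, L) = -9*L*j + j = j - 9*L*j)
(24 + K(J(-5), -3))*P(-10) = (24 + 11*(1 - 9*(-3)))*(-6) = (24 + 11*(1 + 27))*(-6) = (24 + 11*28)*(-6) = (24 + 308)*(-6) = 332*(-6) = -1992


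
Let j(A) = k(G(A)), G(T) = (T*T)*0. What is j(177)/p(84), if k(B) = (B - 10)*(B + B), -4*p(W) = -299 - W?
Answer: 0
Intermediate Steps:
p(W) = 299/4 + W/4 (p(W) = -(-299 - W)/4 = 299/4 + W/4)
G(T) = 0 (G(T) = T**2*0 = 0)
k(B) = 2*B*(-10 + B) (k(B) = (-10 + B)*(2*B) = 2*B*(-10 + B))
j(A) = 0 (j(A) = 2*0*(-10 + 0) = 2*0*(-10) = 0)
j(177)/p(84) = 0/(299/4 + (1/4)*84) = 0/(299/4 + 21) = 0/(383/4) = 0*(4/383) = 0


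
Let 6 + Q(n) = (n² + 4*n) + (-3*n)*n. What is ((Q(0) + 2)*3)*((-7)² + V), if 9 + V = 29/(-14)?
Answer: -3186/7 ≈ -455.14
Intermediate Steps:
Q(n) = -6 - 2*n² + 4*n (Q(n) = -6 + ((n² + 4*n) + (-3*n)*n) = -6 + ((n² + 4*n) - 3*n²) = -6 + (-2*n² + 4*n) = -6 - 2*n² + 4*n)
V = -155/14 (V = -9 + 29/(-14) = -9 + 29*(-1/14) = -9 - 29/14 = -155/14 ≈ -11.071)
((Q(0) + 2)*3)*((-7)² + V) = (((-6 - 2*0² + 4*0) + 2)*3)*((-7)² - 155/14) = (((-6 - 2*0 + 0) + 2)*3)*(49 - 155/14) = (((-6 + 0 + 0) + 2)*3)*(531/14) = ((-6 + 2)*3)*(531/14) = -4*3*(531/14) = -12*531/14 = -3186/7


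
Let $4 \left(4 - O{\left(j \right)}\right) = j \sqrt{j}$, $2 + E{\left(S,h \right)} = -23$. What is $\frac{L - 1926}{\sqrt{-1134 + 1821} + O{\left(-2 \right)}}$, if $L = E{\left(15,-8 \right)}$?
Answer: $- \frac{3902}{8 + 2 \sqrt{687} + i \sqrt{2}} \approx -64.544 + 1.5107 i$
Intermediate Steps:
$E{\left(S,h \right)} = -25$ ($E{\left(S,h \right)} = -2 - 23 = -25$)
$L = -25$
$O{\left(j \right)} = 4 - \frac{j^{\frac{3}{2}}}{4}$ ($O{\left(j \right)} = 4 - \frac{j \sqrt{j}}{4} = 4 - \frac{j^{\frac{3}{2}}}{4}$)
$\frac{L - 1926}{\sqrt{-1134 + 1821} + O{\left(-2 \right)}} = \frac{-25 - 1926}{\sqrt{-1134 + 1821} + \left(4 - \frac{\left(-2\right)^{\frac{3}{2}}}{4}\right)} = - \frac{1951}{\sqrt{687} + \left(4 - \frac{\left(-2\right) i \sqrt{2}}{4}\right)} = - \frac{1951}{\sqrt{687} + \left(4 + \frac{i \sqrt{2}}{2}\right)} = - \frac{1951}{4 + \sqrt{687} + \frac{i \sqrt{2}}{2}}$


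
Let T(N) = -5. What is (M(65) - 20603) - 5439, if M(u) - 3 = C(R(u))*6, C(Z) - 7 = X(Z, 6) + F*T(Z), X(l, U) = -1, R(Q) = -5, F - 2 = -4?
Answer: -25943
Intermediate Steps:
F = -2 (F = 2 - 4 = -2)
C(Z) = 16 (C(Z) = 7 + (-1 - 2*(-5)) = 7 + (-1 + 10) = 7 + 9 = 16)
M(u) = 99 (M(u) = 3 + 16*6 = 3 + 96 = 99)
(M(65) - 20603) - 5439 = (99 - 20603) - 5439 = -20504 - 5439 = -25943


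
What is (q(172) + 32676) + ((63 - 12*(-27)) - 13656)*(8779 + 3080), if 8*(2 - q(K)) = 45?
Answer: -1258595189/8 ≈ -1.5732e+8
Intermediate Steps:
q(K) = -29/8 (q(K) = 2 - ⅛*45 = 2 - 45/8 = -29/8)
(q(172) + 32676) + ((63 - 12*(-27)) - 13656)*(8779 + 3080) = (-29/8 + 32676) + ((63 - 12*(-27)) - 13656)*(8779 + 3080) = 261379/8 + ((63 + 324) - 13656)*11859 = 261379/8 + (387 - 13656)*11859 = 261379/8 - 13269*11859 = 261379/8 - 157357071 = -1258595189/8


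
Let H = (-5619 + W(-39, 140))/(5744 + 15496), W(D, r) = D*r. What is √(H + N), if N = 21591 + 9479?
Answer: √43261141710/1180 ≈ 176.27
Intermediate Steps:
N = 31070
H = -1231/2360 (H = (-5619 - 39*140)/(5744 + 15496) = (-5619 - 5460)/21240 = -11079*1/21240 = -1231/2360 ≈ -0.52161)
√(H + N) = √(-1231/2360 + 31070) = √(73323969/2360) = √43261141710/1180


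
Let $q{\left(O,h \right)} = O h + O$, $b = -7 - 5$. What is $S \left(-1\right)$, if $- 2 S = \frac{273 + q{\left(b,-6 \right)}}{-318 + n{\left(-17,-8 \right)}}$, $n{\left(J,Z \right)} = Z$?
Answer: $- \frac{333}{652} \approx -0.51074$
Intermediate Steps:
$b = -12$ ($b = -7 - 5 = -12$)
$q{\left(O,h \right)} = O + O h$
$S = \frac{333}{652}$ ($S = - \frac{\left(273 - 12 \left(1 - 6\right)\right) \frac{1}{-318 - 8}}{2} = - \frac{\left(273 - -60\right) \frac{1}{-326}}{2} = - \frac{\left(273 + 60\right) \left(- \frac{1}{326}\right)}{2} = - \frac{333 \left(- \frac{1}{326}\right)}{2} = \left(- \frac{1}{2}\right) \left(- \frac{333}{326}\right) = \frac{333}{652} \approx 0.51074$)
$S \left(-1\right) = \frac{333}{652} \left(-1\right) = - \frac{333}{652}$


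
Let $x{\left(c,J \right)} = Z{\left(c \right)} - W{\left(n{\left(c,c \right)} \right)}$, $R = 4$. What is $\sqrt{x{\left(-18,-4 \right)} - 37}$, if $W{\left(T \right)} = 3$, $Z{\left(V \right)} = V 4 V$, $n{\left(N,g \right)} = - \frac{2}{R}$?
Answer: $2 \sqrt{314} \approx 35.44$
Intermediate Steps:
$n{\left(N,g \right)} = - \frac{1}{2}$ ($n{\left(N,g \right)} = - \frac{2}{4} = \left(-2\right) \frac{1}{4} = - \frac{1}{2}$)
$Z{\left(V \right)} = 4 V^{2}$ ($Z{\left(V \right)} = 4 V V = 4 V^{2}$)
$x{\left(c,J \right)} = -3 + 4 c^{2}$ ($x{\left(c,J \right)} = 4 c^{2} - 3 = -3 + 4 c^{2}$)
$\sqrt{x{\left(-18,-4 \right)} - 37} = \sqrt{\left(-3 + 4 \left(-18\right)^{2}\right) - 37} = \sqrt{\left(-3 + 4 \cdot 324\right) - 37} = \sqrt{\left(-3 + 1296\right) - 37} = \sqrt{1293 - 37} = \sqrt{1256} = 2 \sqrt{314}$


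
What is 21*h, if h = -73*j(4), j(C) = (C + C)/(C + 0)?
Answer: -3066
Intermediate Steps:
j(C) = 2 (j(C) = (2*C)/C = 2)
h = -146 (h = -73*2 = -146)
21*h = 21*(-146) = -3066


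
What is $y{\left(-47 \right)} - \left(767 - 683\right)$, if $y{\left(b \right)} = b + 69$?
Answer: $-62$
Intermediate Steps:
$y{\left(b \right)} = 69 + b$
$y{\left(-47 \right)} - \left(767 - 683\right) = \left(69 - 47\right) - \left(767 - 683\right) = 22 - 84 = -62$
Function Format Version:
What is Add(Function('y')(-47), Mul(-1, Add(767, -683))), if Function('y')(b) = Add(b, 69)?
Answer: -62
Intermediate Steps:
Function('y')(b) = Add(69, b)
Add(Function('y')(-47), Mul(-1, Add(767, -683))) = Add(Add(69, -47), Mul(-1, Add(767, -683))) = Add(22, Mul(-1, 84)) = Add(22, -84) = -62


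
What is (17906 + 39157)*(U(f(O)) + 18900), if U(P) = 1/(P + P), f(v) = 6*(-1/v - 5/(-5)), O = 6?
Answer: 10784964063/10 ≈ 1.0785e+9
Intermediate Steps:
f(v) = 6 - 6/v (f(v) = 6*(-1/v - 5*(-⅕)) = 6*(-1/v + 1) = 6*(1 - 1/v) = 6 - 6/v)
U(P) = 1/(2*P)
(17906 + 39157)*(U(f(O)) + 18900) = (17906 + 39157)*(1/(2*(6 - 6/6)) + 18900) = 57063*(1/(2*(6 - 6*⅙)) + 18900) = 57063*(1/(2*(6 - 1)) + 18900) = 57063*((½)/5 + 18900) = 57063*((½)*(⅕) + 18900) = 57063*(⅒ + 18900) = 57063*(189001/10) = 10784964063/10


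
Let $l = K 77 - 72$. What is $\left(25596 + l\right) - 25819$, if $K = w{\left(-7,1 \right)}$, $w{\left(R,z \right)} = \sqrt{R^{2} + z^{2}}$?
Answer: $-295 + 385 \sqrt{2} \approx 249.47$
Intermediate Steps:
$K = 5 \sqrt{2}$ ($K = \sqrt{\left(-7\right)^{2} + 1^{2}} = \sqrt{49 + 1} = \sqrt{50} = 5 \sqrt{2} \approx 7.0711$)
$l = -72 + 385 \sqrt{2}$ ($l = 5 \sqrt{2} \cdot 77 - 72 = 385 \sqrt{2} - 72 = -72 + 385 \sqrt{2} \approx 472.47$)
$\left(25596 + l\right) - 25819 = \left(25596 - \left(72 - 385 \sqrt{2}\right)\right) - 25819 = \left(25524 + 385 \sqrt{2}\right) - 25819 = -295 + 385 \sqrt{2}$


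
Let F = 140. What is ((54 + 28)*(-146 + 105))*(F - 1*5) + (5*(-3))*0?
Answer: -453870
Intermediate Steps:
((54 + 28)*(-146 + 105))*(F - 1*5) + (5*(-3))*0 = ((54 + 28)*(-146 + 105))*(140 - 1*5) + (5*(-3))*0 = (82*(-41))*(140 - 5) - 15*0 = -3362*135 + 0 = -453870 + 0 = -453870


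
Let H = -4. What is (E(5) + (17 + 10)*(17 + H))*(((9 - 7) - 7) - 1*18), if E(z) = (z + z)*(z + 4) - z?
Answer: -10028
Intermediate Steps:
E(z) = -z + 2*z*(4 + z) (E(z) = (2*z)*(4 + z) - z = 2*z*(4 + z) - z = -z + 2*z*(4 + z))
(E(5) + (17 + 10)*(17 + H))*(((9 - 7) - 7) - 1*18) = (5*(7 + 2*5) + (17 + 10)*(17 - 4))*(((9 - 7) - 7) - 1*18) = (5*(7 + 10) + 27*13)*((2 - 7) - 18) = (5*17 + 351)*(-5 - 18) = (85 + 351)*(-23) = 436*(-23) = -10028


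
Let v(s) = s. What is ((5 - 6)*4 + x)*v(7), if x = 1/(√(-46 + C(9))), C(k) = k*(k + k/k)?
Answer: -28 + 7*√11/22 ≈ -26.945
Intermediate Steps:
C(k) = k*(1 + k) (C(k) = k*(k + 1) = k*(1 + k))
x = √11/22 (x = 1/(√(-46 + 9*(1 + 9))) = 1/(√(-46 + 9*10)) = 1/(√(-46 + 90)) = 1/(√44) = 1/(2*√11) = √11/22 ≈ 0.15076)
((5 - 6)*4 + x)*v(7) = ((5 - 6)*4 + √11/22)*7 = (-1*4 + √11/22)*7 = (-4 + √11/22)*7 = -28 + 7*√11/22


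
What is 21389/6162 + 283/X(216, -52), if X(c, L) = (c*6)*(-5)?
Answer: 22809479/6654960 ≈ 3.4274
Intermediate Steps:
X(c, L) = -30*c (X(c, L) = (6*c)*(-5) = -30*c)
21389/6162 + 283/X(216, -52) = 21389/6162 + 283/((-30*216)) = 21389*(1/6162) + 283/(-6480) = 21389/6162 + 283*(-1/6480) = 21389/6162 - 283/6480 = 22809479/6654960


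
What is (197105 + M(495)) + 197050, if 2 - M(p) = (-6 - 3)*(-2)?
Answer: 394139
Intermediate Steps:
M(p) = -16 (M(p) = 2 - (-6 - 3)*(-2) = 2 - (-9)*(-2) = 2 - 1*18 = 2 - 18 = -16)
(197105 + M(495)) + 197050 = (197105 - 16) + 197050 = 197089 + 197050 = 394139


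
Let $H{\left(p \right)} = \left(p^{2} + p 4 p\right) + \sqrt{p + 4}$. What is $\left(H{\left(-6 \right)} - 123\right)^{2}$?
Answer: $\left(57 + i \sqrt{2}\right)^{2} \approx 3247.0 + 161.22 i$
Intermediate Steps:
$H{\left(p \right)} = \sqrt{4 + p} + 5 p^{2}$ ($H{\left(p \right)} = \left(p^{2} + 4 p p\right) + \sqrt{4 + p} = \left(p^{2} + 4 p^{2}\right) + \sqrt{4 + p} = 5 p^{2} + \sqrt{4 + p} = \sqrt{4 + p} + 5 p^{2}$)
$\left(H{\left(-6 \right)} - 123\right)^{2} = \left(\left(\sqrt{4 - 6} + 5 \left(-6\right)^{2}\right) - 123\right)^{2} = \left(\left(\sqrt{-2} + 5 \cdot 36\right) - 123\right)^{2} = \left(\left(i \sqrt{2} + 180\right) - 123\right)^{2} = \left(\left(180 + i \sqrt{2}\right) - 123\right)^{2} = \left(57 + i \sqrt{2}\right)^{2}$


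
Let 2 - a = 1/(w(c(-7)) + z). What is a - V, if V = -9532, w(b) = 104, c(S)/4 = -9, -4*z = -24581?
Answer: 238321394/24997 ≈ 9534.0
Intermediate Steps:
z = 24581/4 (z = -1/4*(-24581) = 24581/4 ≈ 6145.3)
c(S) = -36 (c(S) = 4*(-9) = -36)
a = 49990/24997 (a = 2 - 1/(104 + 24581/4) = 2 - 1/24997/4 = 2 - 1*4/24997 = 2 - 4/24997 = 49990/24997 ≈ 1.9998)
a - V = 49990/24997 - 1*(-9532) = 49990/24997 + 9532 = 238321394/24997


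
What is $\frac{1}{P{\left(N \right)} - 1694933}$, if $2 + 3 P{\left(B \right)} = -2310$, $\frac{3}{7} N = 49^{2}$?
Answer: $- \frac{3}{5087111} \approx -5.8973 \cdot 10^{-7}$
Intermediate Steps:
$N = \frac{16807}{3}$ ($N = \frac{7 \cdot 49^{2}}{3} = \frac{7}{3} \cdot 2401 = \frac{16807}{3} \approx 5602.3$)
$P{\left(B \right)} = - \frac{2312}{3}$ ($P{\left(B \right)} = - \frac{2}{3} + \frac{1}{3} \left(-2310\right) = - \frac{2}{3} - 770 = - \frac{2312}{3}$)
$\frac{1}{P{\left(N \right)} - 1694933} = \frac{1}{- \frac{2312}{3} - 1694933} = \frac{1}{- \frac{5087111}{3}} = - \frac{3}{5087111}$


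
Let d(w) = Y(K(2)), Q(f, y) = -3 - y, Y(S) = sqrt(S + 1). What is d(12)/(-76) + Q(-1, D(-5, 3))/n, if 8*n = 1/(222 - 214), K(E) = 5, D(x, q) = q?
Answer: -384 - sqrt(6)/76 ≈ -384.03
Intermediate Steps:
Y(S) = sqrt(1 + S)
d(w) = sqrt(6) (d(w) = sqrt(1 + 5) = sqrt(6))
n = 1/64 (n = 1/(8*(222 - 214)) = (1/8)/8 = (1/8)*(1/8) = 1/64 ≈ 0.015625)
d(12)/(-76) + Q(-1, D(-5, 3))/n = sqrt(6)/(-76) + (-3 - 1*3)/(1/64) = sqrt(6)*(-1/76) + (-3 - 3)*64 = -sqrt(6)/76 - 6*64 = -sqrt(6)/76 - 384 = -384 - sqrt(6)/76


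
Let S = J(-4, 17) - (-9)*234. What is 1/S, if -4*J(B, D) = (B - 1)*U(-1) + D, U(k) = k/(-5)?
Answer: 1/2102 ≈ 0.00047574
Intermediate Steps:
U(k) = -k/5 (U(k) = k*(-⅕) = -k/5)
J(B, D) = 1/20 - D/4 - B/20 (J(B, D) = -((B - 1)*(-⅕*(-1)) + D)/4 = -((-1 + B)*(⅕) + D)/4 = -((-⅕ + B/5) + D)/4 = -(-⅕ + D + B/5)/4 = 1/20 - D/4 - B/20)
S = 2102 (S = (1/20 - ¼*17 - 1/20*(-4)) - (-9)*234 = (1/20 - 17/4 + ⅕) - 1*(-2106) = -4 + 2106 = 2102)
1/S = 1/2102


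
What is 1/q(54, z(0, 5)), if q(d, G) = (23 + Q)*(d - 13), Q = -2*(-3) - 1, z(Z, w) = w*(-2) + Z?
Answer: 1/1148 ≈ 0.00087108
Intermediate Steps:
z(Z, w) = Z - 2*w (z(Z, w) = -2*w + Z = Z - 2*w)
Q = 5 (Q = 6 - 1 = 5)
q(d, G) = -364 + 28*d (q(d, G) = (23 + 5)*(d - 13) = 28*(-13 + d) = -364 + 28*d)
1/q(54, z(0, 5)) = 1/(-364 + 28*54) = 1/(-364 + 1512) = 1/1148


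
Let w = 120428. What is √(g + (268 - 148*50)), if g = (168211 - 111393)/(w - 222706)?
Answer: 3*I*√2072560011247/51139 ≈ 84.454*I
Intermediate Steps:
g = -28409/51139 (g = (168211 - 111393)/(120428 - 222706) = 56818/(-102278) = 56818*(-1/102278) = -28409/51139 ≈ -0.55552)
√(g + (268 - 148*50)) = √(-28409/51139 + (268 - 148*50)) = √(-28409/51139 + (268 - 7400)) = √(-28409/51139 - 7132) = √(-364751757/51139) = 3*I*√2072560011247/51139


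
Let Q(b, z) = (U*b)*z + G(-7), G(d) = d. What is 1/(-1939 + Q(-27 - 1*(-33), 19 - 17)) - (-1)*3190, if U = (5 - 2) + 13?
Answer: 5595259/1754 ≈ 3190.0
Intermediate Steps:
U = 16 (U = 3 + 13 = 16)
Q(b, z) = -7 + 16*b*z (Q(b, z) = (16*b)*z - 7 = 16*b*z - 7 = -7 + 16*b*z)
1/(-1939 + Q(-27 - 1*(-33), 19 - 17)) - (-1)*3190 = 1/(-1939 + (-7 + 16*(-27 - 1*(-33))*(19 - 17))) - (-1)*3190 = 1/(-1939 + (-7 + 16*(-27 + 33)*2)) - 1*(-3190) = 1/(-1939 + (-7 + 16*6*2)) + 3190 = 1/(-1939 + (-7 + 192)) + 3190 = 1/(-1939 + 185) + 3190 = 1/(-1754) + 3190 = -1/1754 + 3190 = 5595259/1754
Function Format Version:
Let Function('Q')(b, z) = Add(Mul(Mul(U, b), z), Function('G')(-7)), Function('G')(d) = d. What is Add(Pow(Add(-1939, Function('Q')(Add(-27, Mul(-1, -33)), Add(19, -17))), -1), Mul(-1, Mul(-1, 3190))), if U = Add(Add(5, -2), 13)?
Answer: Rational(5595259, 1754) ≈ 3190.0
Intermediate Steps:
U = 16 (U = Add(3, 13) = 16)
Function('Q')(b, z) = Add(-7, Mul(16, b, z)) (Function('Q')(b, z) = Add(Mul(Mul(16, b), z), -7) = Add(Mul(16, b, z), -7) = Add(-7, Mul(16, b, z)))
Add(Pow(Add(-1939, Function('Q')(Add(-27, Mul(-1, -33)), Add(19, -17))), -1), Mul(-1, Mul(-1, 3190))) = Add(Pow(Add(-1939, Add(-7, Mul(16, Add(-27, Mul(-1, -33)), Add(19, -17)))), -1), Mul(-1, Mul(-1, 3190))) = Add(Pow(Add(-1939, Add(-7, Mul(16, Add(-27, 33), 2))), -1), Mul(-1, -3190)) = Add(Pow(Add(-1939, Add(-7, Mul(16, 6, 2))), -1), 3190) = Add(Pow(Add(-1939, Add(-7, 192)), -1), 3190) = Add(Pow(Add(-1939, 185), -1), 3190) = Add(Pow(-1754, -1), 3190) = Add(Rational(-1, 1754), 3190) = Rational(5595259, 1754)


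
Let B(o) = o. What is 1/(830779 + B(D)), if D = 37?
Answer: 1/830816 ≈ 1.2036e-6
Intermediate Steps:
1/(830779 + B(D)) = 1/(830779 + 37) = 1/830816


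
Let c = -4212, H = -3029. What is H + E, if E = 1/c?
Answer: -12758149/4212 ≈ -3029.0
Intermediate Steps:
E = -1/4212 (E = 1/(-4212) = -1/4212 ≈ -0.00023742)
H + E = -3029 - 1/4212 = -12758149/4212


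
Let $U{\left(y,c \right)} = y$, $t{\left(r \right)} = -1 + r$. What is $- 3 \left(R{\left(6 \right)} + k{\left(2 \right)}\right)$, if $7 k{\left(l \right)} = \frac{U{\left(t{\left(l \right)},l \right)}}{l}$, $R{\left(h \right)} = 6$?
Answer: $- \frac{255}{14} \approx -18.214$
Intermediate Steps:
$k{\left(l \right)} = \frac{-1 + l}{7 l}$ ($k{\left(l \right)} = \frac{\left(-1 + l\right) \frac{1}{l}}{7} = \frac{\frac{1}{l} \left(-1 + l\right)}{7} = \frac{-1 + l}{7 l}$)
$- 3 \left(R{\left(6 \right)} + k{\left(2 \right)}\right) = - 3 \left(6 + \frac{-1 + 2}{7 \cdot 2}\right) = - 3 \left(6 + \frac{1}{7} \cdot \frac{1}{2} \cdot 1\right) = - 3 \left(6 + \frac{1}{14}\right) = \left(-3\right) \frac{85}{14} = - \frac{255}{14}$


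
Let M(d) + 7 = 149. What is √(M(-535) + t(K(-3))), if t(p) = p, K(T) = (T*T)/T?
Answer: √139 ≈ 11.790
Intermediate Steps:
K(T) = T (K(T) = T²/T = T)
M(d) = 142 (M(d) = -7 + 149 = 142)
√(M(-535) + t(K(-3))) = √(142 - 3) = √139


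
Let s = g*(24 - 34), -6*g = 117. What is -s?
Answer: -195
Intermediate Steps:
g = -39/2 (g = -⅙*117 = -39/2 ≈ -19.500)
s = 195 (s = -39*(24 - 34)/2 = -39/2*(-10) = 195)
-s = -1*195 = -195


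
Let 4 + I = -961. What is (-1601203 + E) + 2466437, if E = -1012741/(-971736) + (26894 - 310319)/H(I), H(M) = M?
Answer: 162325630375405/187545048 ≈ 8.6553e+5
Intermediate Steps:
I = -965 (I = -4 - 961 = -965)
E = 55278314173/187545048 (E = -1012741/(-971736) + (26894 - 310319)/(-965) = -1012741*(-1/971736) - 283425*(-1/965) = 1012741/971736 + 56685/193 = 55278314173/187545048 ≈ 294.75)
(-1601203 + E) + 2466437 = (-1601203 + 55278314173/187545048) + 2466437 = -300242415178571/187545048 + 2466437 = 162325630375405/187545048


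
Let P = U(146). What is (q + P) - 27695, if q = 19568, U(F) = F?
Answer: -7981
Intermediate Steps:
P = 146
(q + P) - 27695 = (19568 + 146) - 27695 = 19714 - 27695 = -7981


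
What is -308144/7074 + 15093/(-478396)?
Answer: -73760812453/1692086652 ≈ -43.592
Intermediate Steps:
-308144/7074 + 15093/(-478396) = -308144*1/7074 + 15093*(-1/478396) = -154072/3537 - 15093/478396 = -73760812453/1692086652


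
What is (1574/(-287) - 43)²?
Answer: 193627225/82369 ≈ 2350.7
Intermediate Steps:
(1574/(-287) - 43)² = (1574*(-1/287) - 43)² = (-1574/287 - 43)² = (-13915/287)² = 193627225/82369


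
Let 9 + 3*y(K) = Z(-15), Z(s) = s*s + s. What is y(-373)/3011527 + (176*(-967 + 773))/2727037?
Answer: -102642866409/8212545555499 ≈ -0.012498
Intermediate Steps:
Z(s) = s + s² (Z(s) = s² + s = s + s²)
y(K) = 67 (y(K) = -3 + (-15*(1 - 15))/3 = -3 + (-15*(-14))/3 = -3 + (⅓)*210 = -3 + 70 = 67)
y(-373)/3011527 + (176*(-967 + 773))/2727037 = 67/3011527 + (176*(-967 + 773))/2727037 = 67*(1/3011527) + (176*(-194))*(1/2727037) = 67/3011527 - 34144*1/2727037 = 67/3011527 - 34144/2727037 = -102642866409/8212545555499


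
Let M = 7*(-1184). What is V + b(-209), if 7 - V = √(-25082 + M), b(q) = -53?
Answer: -46 - I*√33370 ≈ -46.0 - 182.67*I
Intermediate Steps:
M = -8288
V = 7 - I*√33370 (V = 7 - √(-25082 - 8288) = 7 - √(-33370) = 7 - I*√33370 ≈ 7.0 - 182.67*I)
V + b(-209) = (7 - I*√33370) - 53 = -46 - I*√33370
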